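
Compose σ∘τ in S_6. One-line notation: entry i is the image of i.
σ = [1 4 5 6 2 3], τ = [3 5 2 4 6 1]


σ∘τ: apply τ first, then σ
1 →τ 3 →σ 5
2 →τ 5 →σ 2
3 →τ 2 →σ 4
4 →τ 4 →σ 6
5 →τ 6 →σ 3
6 →τ 1 →σ 1

σ∘τ = [5 2 4 6 3 1]


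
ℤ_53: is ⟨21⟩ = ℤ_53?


g generates ℤ_n iff gcd(g, n) = 1
gcd(21, 53) = 1
Since gcd = 1, 21 is a generator.

Yes, 21 generates ℤ_53


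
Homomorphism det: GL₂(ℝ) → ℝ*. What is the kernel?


Kernel = preimage of identity
ker(det) = {A | det(A) = 1} = SL₂(ℝ)

ker(det) = SL₂(ℝ)


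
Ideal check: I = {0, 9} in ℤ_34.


Check ideal conditions for I = {0, 9} in ℤ_34:
(1) I is an additive subgroup? No
(2) For r ∈ ℤ_34 and a ∈ I: r·a ∈ I? No  [counterexample: r=2, a=9, r·a mod 34 = 18 ∉ I]

No, I is not an ideal of ℤ_34


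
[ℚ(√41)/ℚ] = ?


√41 has minimal polynomial x² - 41 (irreducible over ℚ since 41 is squarefree)

[ℚ(√41)/ℚ] = 2


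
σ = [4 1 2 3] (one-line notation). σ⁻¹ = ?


To find σ⁻¹, swap domain and range:
σ(1) = 4 → σ⁻¹(4) = 1
σ(2) = 1 → σ⁻¹(1) = 2
σ(3) = 2 → σ⁻¹(2) = 3
σ(4) = 3 → σ⁻¹(3) = 4

σ⁻¹ = [2 3 4 1]


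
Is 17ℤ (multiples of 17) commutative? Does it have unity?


17ℤ is a commutative ring under +,× but has no multiplicative identity (1 ∉ 17ℤ); it has no zero divisors, but without unity it is not an integral domain
Commutative: Yes
Integral domain: No
Has unity: No

17ℤ (multiples of 17): Commutative=Yes, Unity=No


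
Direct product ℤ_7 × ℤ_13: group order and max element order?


|ℤ_7 × ℤ_13| = 7 × 13 = 91
Max element order = lcm(7,13) = 91
Cyclic? Yes (gcd=1)

|ℤ_7×ℤ_13| = 91, max element order = 91


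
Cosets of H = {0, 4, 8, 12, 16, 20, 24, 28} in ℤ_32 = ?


H = {0, 4, 8, 12, 16, 20, 24, 28}, |H| = 8
Number of cosets = |G|/|H| = 32/8 = 4
0 + H = {0, 4, 8, 12, 16, 20, 24, 28}
1 + H = {1, 5, 9, 13, 17, 21, 25, 29}
2 + H = {2, 6, 10, 14, 18, 22, 26, 30}
3 + H = {3, 7, 11, 15, 19, 23, 27, 31}

Cosets: 0+H={0,4,8,12,16,20,24,28}; 1+H={1,5,9,13,17,21,25,29}; 2+H={2,6,10,14,18,22,26,30}; 3+H={3,7,11,15,19,23,27,31}


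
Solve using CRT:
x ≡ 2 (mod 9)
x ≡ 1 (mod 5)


m₁ = 9, m₂ = 5, gcd = 1, so CRT applies. M = m₁·m₂ = 45
Let M₁ = M/m₁ = 5, M₂ = M/m₂ = 9
Find y₁ ≡ M₁⁻¹ (mod m₁): 5⁻¹ ≡ 2 (mod 9)
Find y₂ ≡ M₂⁻¹ (mod m₂): 9⁻¹ ≡ 4 (mod 5)
x = a₁·M₁·y₁ + a₂·M₂·y₂ = 2·5·2 + 1·9·4 = 56
Reduce mod 45: x ≡ 11
Check: 11 mod 9 = 2 ✓, 11 mod 5 = 1 ✓

x ≡ 11 (mod 45)


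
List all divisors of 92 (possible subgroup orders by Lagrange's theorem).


Lagrange's theorem: |H| divides |G|
|G| = 92
Divisors of 92: 1, 2, 4, 23, 46, 92

Possible subgroup orders: {1, 2, 4, 23, 46, 92}


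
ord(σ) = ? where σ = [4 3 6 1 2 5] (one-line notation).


Cycle decomposition: (1 4) (2 3 6 5)
Cycle lengths: 2, 4
Order = lcm(2, 4) = 4

ord(σ) = 4


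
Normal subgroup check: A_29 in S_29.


H = A_29 in S_29
A_29 has index 2 in S_29, and every subgroup of index 2 is normal

Yes, normal subgroup


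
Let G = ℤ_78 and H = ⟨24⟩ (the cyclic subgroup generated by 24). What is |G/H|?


|⟨24⟩| = n / gcd(24, 78) = 78 / 6 = 13
H is normal (ℤ_78 is abelian).
|G/H| = |G| / |H| = 78 / 13 = 6

|G/H| = 6


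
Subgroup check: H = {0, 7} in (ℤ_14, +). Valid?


Subgroup test for H = {0, 7} in (ℤ_14, +):
(1) 0 ∈ H? Yes
(2) Closure: for all a,b ∈ H, (a+b) mod 14 ∈ H? Yes
(3) Inverses: for all a ∈ H, -a mod 14 ∈ H? Yes

Yes, H is a subgroup of ℤ_14


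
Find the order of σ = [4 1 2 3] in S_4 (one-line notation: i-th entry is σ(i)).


Cycle decomposition: (1 4 3 2)
Cycle lengths: 4
Order = lcm(4) = 4

ord(σ) = 4


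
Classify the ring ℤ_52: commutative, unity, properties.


ℤ_52 is a commutative ring with unity 1; 52 = 2×26 is composite, so 2·26 ≡ 0 gives zero divisors (not an integral domain)
Commutative: Yes
Integral domain: No
Has unity: Yes

ℤ_52: Commutative=Yes, Unity=Yes


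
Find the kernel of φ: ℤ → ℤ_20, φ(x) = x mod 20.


Kernel = preimage of identity
ker(φ) = {x ∈ ℤ : x ≡ 0 (mod 20)} = 20ℤ = {0, ±20, ±40, ...}

ker(φ) = 20ℤ


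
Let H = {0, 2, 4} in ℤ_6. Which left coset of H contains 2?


2 + H = {2 + h (mod 6) : h ∈ H}
2+0=2, 2+2=4, 2+4=0
2 + H = {0, 2, 4} = 0 + H

2 + H = {0, 2, 4}


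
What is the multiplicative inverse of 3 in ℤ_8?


Use the extended Euclidean algorithm to write 1 = 3·s + 8·t; then s mod 8 is the inverse.
Euclidean algorithm:
  3 = 0·8 + 3
  8 = 2·3 + 2
  3 = 1·2 + 1
  2 = 2·1 + 0
gcd(3,8) = 1
Back-substitution gives: 3·(3) + 8·(-1) = 1
So 3⁻¹ ≡ 3 ≡ 3 (mod 8)
Check: 3 × 3 = 9 ≡ 1 (mod 8) ✓

3⁻¹ ≡ 3 (mod 8)


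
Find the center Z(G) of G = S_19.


Z(G) = {g ∈ G | gx = xg for all x ∈ G}
S_n is non-abelian for n ≥ 3; Z(S_19) is trivial

Z(S_19) = {e}


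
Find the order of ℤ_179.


ℤ_n has n elements.

|ℤ_179| = 179


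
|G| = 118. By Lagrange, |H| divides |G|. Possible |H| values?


Lagrange's theorem: |H| divides |G|
|G| = 118
Divisors of 118: 1, 2, 59, 118

Possible subgroup orders: {1, 2, 59, 118}


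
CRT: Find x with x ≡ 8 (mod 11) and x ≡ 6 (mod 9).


m₁ = 11, m₂ = 9, gcd = 1, so CRT applies. M = m₁·m₂ = 99
Let M₁ = M/m₁ = 9, M₂ = M/m₂ = 11
Find y₁ ≡ M₁⁻¹ (mod m₁): 9⁻¹ ≡ 5 (mod 11)
Find y₂ ≡ M₂⁻¹ (mod m₂): 11⁻¹ ≡ 5 (mod 9)
x = a₁·M₁·y₁ + a₂·M₂·y₂ = 8·9·5 + 6·11·5 = 690
Reduce mod 99: x ≡ 96
Check: 96 mod 11 = 8 ✓, 96 mod 9 = 6 ✓

x ≡ 96 (mod 99)


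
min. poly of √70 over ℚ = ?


√70 satisfies x² - 70 = 0, irreducible over ℚ since 70 is squarefree

Minimal polynomial: x² - 70


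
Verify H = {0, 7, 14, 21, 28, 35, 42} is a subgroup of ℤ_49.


Subgroup test for H = {0, 7, 14, 21, 28, 35, 42} in (ℤ_49, +):
(1) 0 ∈ H? Yes
(2) Closure: for all a,b ∈ H, (a+b) mod 49 ∈ H? Yes
(3) Inverses: for all a ∈ H, -a mod 49 ∈ H? Yes

Yes, H is a subgroup of ℤ_49


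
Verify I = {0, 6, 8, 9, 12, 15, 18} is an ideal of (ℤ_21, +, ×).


Check ideal conditions for I = {0, 6, 8, 9, 12, 15, 18} in ℤ_21:
(1) I is an additive subgroup? No
(2) For r ∈ ℤ_21 and a ∈ I: r·a ∈ I? No  [counterexample: r=2, a=8, r·a mod 21 = 16 ∉ I]

No, I is not an ideal of ℤ_21


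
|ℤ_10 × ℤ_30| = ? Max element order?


|ℤ_10 × ℤ_30| = 10 × 30 = 300
Max element order = lcm(10,30) = 30
Cyclic? No (gcd=10)

|ℤ_10×ℤ_30| = 300, max element order = 30


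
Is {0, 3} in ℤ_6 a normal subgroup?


H = {0, 3} in ℤ_6
ℤ_6 is abelian; every subgroup of an abelian group is normal

Yes, normal subgroup


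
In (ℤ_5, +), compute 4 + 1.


Operation: addition mod 5
4 + 1 = (a + b) mod 5 with a = 4, b = 1

4 + 1 = 0


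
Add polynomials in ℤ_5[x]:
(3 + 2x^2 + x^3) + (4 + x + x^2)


Add coefficients mod 5:
x^0: 3 + 4 = 2 (mod 5)
x^1: 0 + 1 = 1 (mod 5)
x^2: 2 + 1 = 3 (mod 5)
x^3: 1 + 0 = 1 (mod 5)
Result: 2 + x + 3x^2 + x^3

f + g = 2 + x + 3x^2 + x^3


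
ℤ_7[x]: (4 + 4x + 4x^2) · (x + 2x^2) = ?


Expand and collect like terms; reduce coefficients mod 7:
x^0: 4·0 = 0 ≡ 0 (mod 7)
x^1: 4·1 + 4·0 = 4 ≡ 4 (mod 7)
x^2: 4·2 + 4·1 + 4·0 = 12 ≡ 5 (mod 7)
x^3: 4·2 + 4·1 = 12 ≡ 5 (mod 7)
x^4: 4·2 = 8 ≡ 1 (mod 7)
Result: 4x + 5x^2 + 5x^3 + x^4

f · g = 4x + 5x^2 + 5x^3 + x^4


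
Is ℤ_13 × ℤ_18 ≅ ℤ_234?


Comparing ℤ_13 × ℤ_18 and ℤ_234:
gcd(13,18) = 1, so ℤ_13 × ℤ_18 ≅ ℤ_234 (CRT)

Yes, ℤ_13 × ℤ_18 ≅ ℤ_234


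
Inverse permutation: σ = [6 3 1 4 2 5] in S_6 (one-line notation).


To find σ⁻¹, swap domain and range:
σ(1) = 6 → σ⁻¹(6) = 1
σ(2) = 3 → σ⁻¹(3) = 2
σ(3) = 1 → σ⁻¹(1) = 3
σ(4) = 4 → σ⁻¹(4) = 4
σ(5) = 2 → σ⁻¹(2) = 5
σ(6) = 5 → σ⁻¹(5) = 6

σ⁻¹ = [3 5 2 4 6 1]


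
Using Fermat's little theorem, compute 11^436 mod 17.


Fermat's little theorem: if p is prime and gcd(a,p)=1, then a^(p-1) ≡ 1 (mod p)
p = 17 is prime, gcd(11,17) = 1
Reduce exponent: 436 mod 16 = 4
So 11^436 ≡ 11^4 (mod 17)
11^4 mod 17 = 4

11^436 ≡ 4 (mod 17)


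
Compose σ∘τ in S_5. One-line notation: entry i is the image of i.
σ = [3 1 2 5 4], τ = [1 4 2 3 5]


σ∘τ: apply τ first, then σ
1 →τ 1 →σ 3
2 →τ 4 →σ 5
3 →τ 2 →σ 1
4 →τ 3 →σ 2
5 →τ 5 →σ 4

σ∘τ = [3 5 1 2 4]


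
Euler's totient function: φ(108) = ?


Factor n: 108 = 2^2 × 3^3
φ(n) = n · ∏(1 - 1/p) over distinct primes p | n
φ(108) = 108 · (1 - 1/2) · (1 - 1/3) = 36

φ(108) = 36


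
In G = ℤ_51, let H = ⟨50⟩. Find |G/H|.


|⟨50⟩| = n / gcd(50, 51) = 51 / 1 = 51
H is normal (ℤ_51 is abelian).
|G/H| = |G| / |H| = 51 / 51 = 1

|G/H| = 1


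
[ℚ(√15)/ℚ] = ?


√15 has minimal polynomial x² - 15 (irreducible over ℚ since 15 is squarefree)

[ℚ(√15)/ℚ] = 2


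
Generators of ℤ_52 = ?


g generates ℤ_n iff gcd(g,n) = 1
Prime factors of 52: 2, 13
Generators are g ∈ {1,...,51} not divisible by any of these primes.
Generators: {1, 3, 5, 7, 9, 11, 15, 17, 19, 21, 23, 25, 27, 29, 31, 33, 35, 37, 41, 43, 45, 47, 49, 51}
Number of generators = φ(52) = 24

Generators of ℤ_52 = {1, 3, 5, 7, 9, 11, 15, 17, 19, 21, 23, 25, 27, 29, 31, 33, 35, 37, 41, 43, 45, 47, 49, 51}


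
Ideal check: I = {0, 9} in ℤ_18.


Check ideal conditions for I = {0, 9} in ℤ_18:
(1) I is an additive subgroup? Yes
(2) For r ∈ ℤ_18 and a ∈ I: r·a ∈ I? Yes

Yes, I is an ideal of ℤ_18


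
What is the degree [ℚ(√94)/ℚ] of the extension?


√94 has minimal polynomial x² - 94 (irreducible over ℚ since 94 is squarefree)

[ℚ(√94)/ℚ] = 2


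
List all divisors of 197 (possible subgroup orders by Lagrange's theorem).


Lagrange's theorem: |H| divides |G|
|G| = 197
Divisors of 197: 1, 197

Possible subgroup orders: {1, 197}


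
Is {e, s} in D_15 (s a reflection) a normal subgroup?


H = {e, s} in D_15 (s a reflection)
r·s·r⁻¹ = sr⁻² ≠ s for n ≥ 3, so {e, s} is not closed under conjugation

No, not a normal subgroup


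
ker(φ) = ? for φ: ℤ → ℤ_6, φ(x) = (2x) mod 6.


Kernel = preimage of identity
ker(φ) = {x ∈ ℤ : 2x ≡ 0 (mod 6)}. gcd(2,6) = 2, so 2x ≡ 0 (mod 6) ⟺ x ≡ 0 (mod 6/2 = 3). Hence ker(φ) = 3ℤ

ker(φ) = 3ℤ


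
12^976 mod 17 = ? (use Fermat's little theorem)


Fermat's little theorem: if p is prime and gcd(a,p)=1, then a^(p-1) ≡ 1 (mod p)
p = 17 is prime, gcd(12,17) = 1
Reduce exponent: 976 mod 16 = 0
So 12^976 ≡ 12^0 (mod 17)
12^0 = 1

12^976 ≡ 1 (mod 17)


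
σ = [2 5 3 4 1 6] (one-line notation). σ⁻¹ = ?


To find σ⁻¹, swap domain and range:
σ(1) = 2 → σ⁻¹(2) = 1
σ(2) = 5 → σ⁻¹(5) = 2
σ(3) = 3 → σ⁻¹(3) = 3
σ(4) = 4 → σ⁻¹(4) = 4
σ(5) = 1 → σ⁻¹(1) = 5
σ(6) = 6 → σ⁻¹(6) = 6

σ⁻¹ = [5 1 3 4 2 6]


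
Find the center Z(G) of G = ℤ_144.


Z(G) = {g ∈ G | gx = xg for all x ∈ G}
ℤ_144 is abelian, so Z(G) = G

Z(ℤ_144) = ℤ_144


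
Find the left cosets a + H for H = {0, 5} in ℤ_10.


H = {0, 5}, |H| = 2
Number of cosets = |G|/|H| = 10/2 = 5
0 + H = {0, 5}
1 + H = {1, 6}
2 + H = {2, 7}
3 + H = {3, 8}
4 + H = {4, 9}

Cosets: 0+H={0,5}; 1+H={1,6}; 2+H={2,7}; 3+H={3,8}; 4+H={4,9}


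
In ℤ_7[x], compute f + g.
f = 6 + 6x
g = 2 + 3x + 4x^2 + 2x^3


Add coefficients mod 7:
x^0: 6 + 2 = 1 (mod 7)
x^1: 6 + 3 = 2 (mod 7)
x^2: 0 + 4 = 4 (mod 7)
x^3: 0 + 2 = 2 (mod 7)
Result: 1 + 2x + 4x^2 + 2x^3

f + g = 1 + 2x + 4x^2 + 2x^3


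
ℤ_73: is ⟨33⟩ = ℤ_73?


g generates ℤ_n iff gcd(g, n) = 1
gcd(33, 73) = 1
Since gcd = 1, 33 is a generator.

Yes, 33 generates ℤ_73


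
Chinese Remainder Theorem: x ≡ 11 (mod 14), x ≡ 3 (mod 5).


m₁ = 14, m₂ = 5, gcd = 1, so CRT applies. M = m₁·m₂ = 70
Let M₁ = M/m₁ = 5, M₂ = M/m₂ = 14
Find y₁ ≡ M₁⁻¹ (mod m₁): 5⁻¹ ≡ 3 (mod 14)
Find y₂ ≡ M₂⁻¹ (mod m₂): 14⁻¹ ≡ 4 (mod 5)
x = a₁·M₁·y₁ + a₂·M₂·y₂ = 11·5·3 + 3·14·4 = 333
Reduce mod 70: x ≡ 53
Check: 53 mod 14 = 11 ✓, 53 mod 5 = 3 ✓

x ≡ 53 (mod 70)


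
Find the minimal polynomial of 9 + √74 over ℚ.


Let α = 9 + √74. Then α - 9 = √74, so (α - 9)² = 74, giving α² - 18α + 7 = 0. Degree 2 and α ∉ ℚ, so this is the minimal polynomial.

Minimal polynomial: x² - 18x + 7


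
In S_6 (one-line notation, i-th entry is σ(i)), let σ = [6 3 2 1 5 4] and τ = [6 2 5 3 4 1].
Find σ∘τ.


σ∘τ: apply τ first, then σ
1 →τ 6 →σ 4
2 →τ 2 →σ 3
3 →τ 5 →σ 5
4 →τ 3 →σ 2
5 →τ 4 →σ 1
6 →τ 1 →σ 6

σ∘τ = [4 3 5 2 1 6]


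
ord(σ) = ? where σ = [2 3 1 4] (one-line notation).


Cycle decomposition: (1 2 3)
Cycle lengths: 3
Order = lcm(3) = 3

ord(σ) = 3


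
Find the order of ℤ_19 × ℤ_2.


|A × B| = |A| · |B|
|ℤ_19 × ℤ_2| = 19 × 2 = 38

|ℤ_19 × ℤ_2| = 38


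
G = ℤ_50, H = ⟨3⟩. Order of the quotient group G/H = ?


|⟨3⟩| = n / gcd(3, 50) = 50 / 1 = 50
H is normal (ℤ_50 is abelian).
|G/H| = |G| / |H| = 50 / 50 = 1

|G/H| = 1


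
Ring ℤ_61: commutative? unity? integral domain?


ℤ_61 is a commutative ring with unity 1; 61 is prime, so ℤ_61 is a field (hence an integral domain)
Commutative: Yes
Integral domain: Yes
Has unity: Yes

ℤ_61: Commutative=Yes, Unity=Yes


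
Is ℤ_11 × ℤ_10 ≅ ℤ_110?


Comparing ℤ_11 × ℤ_10 and ℤ_110:
gcd(11,10) = 1, so ℤ_11 × ℤ_10 ≅ ℤ_110 (CRT)

Yes, ℤ_11 × ℤ_10 ≅ ℤ_110


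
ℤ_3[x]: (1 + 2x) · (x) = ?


Expand and collect like terms; reduce coefficients mod 3:
x^0: 1·0 = 0 ≡ 0 (mod 3)
x^1: 1·1 + 2·0 = 1 ≡ 1 (mod 3)
x^2: 2·1 = 2 ≡ 2 (mod 3)
Result: x + 2x^2

f · g = x + 2x^2


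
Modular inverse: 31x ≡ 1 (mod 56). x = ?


Use the extended Euclidean algorithm to write 1 = 31·s + 56·t; then s mod 56 is the inverse.
Euclidean algorithm:
  31 = 0·56 + 31
  56 = 1·31 + 25
  31 = 1·25 + 6
  25 = 4·6 + 1
  6 = 6·1 + 0
gcd(31,56) = 1
Back-substitution gives: 31·(-9) + 56·(5) = 1
So 31⁻¹ ≡ -9 ≡ 47 (mod 56)
Check: 31 × 47 = 1457 ≡ 1 (mod 56) ✓

31⁻¹ ≡ 47 (mod 56)


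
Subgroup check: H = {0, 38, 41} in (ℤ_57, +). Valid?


Subgroup test for H = {0, 38, 41} in (ℤ_57, +):
(1) 0 ∈ H? Yes
(2) Closure: for all a,b ∈ H, (a+b) mod 57 ∈ H? No  [counterexample: 38 + 38 = 19 ∉ H]
(3) Inverses: for all a ∈ H, -a mod 57 ∈ H? No

No, H is not a subgroup of ℤ_57


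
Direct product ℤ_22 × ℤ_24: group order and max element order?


|ℤ_22 × ℤ_24| = 22 × 24 = 528
Max element order = lcm(22,24) = 264
Cyclic? No (gcd=2)

|ℤ_22×ℤ_24| = 528, max element order = 264


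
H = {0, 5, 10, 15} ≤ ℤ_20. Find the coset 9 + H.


9 + H = {9 + h (mod 20) : h ∈ H}
9+0=9, 9+5=14, 9+10=19, 9+15=4
9 + H = {4, 9, 14, 19} = 4 + H

9 + H = {4, 9, 14, 19}


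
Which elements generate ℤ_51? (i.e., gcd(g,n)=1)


g generates ℤ_n iff gcd(g,n) = 1
Prime factors of 51: 3, 17
Generators are g ∈ {1,...,50} not divisible by any of these primes.
Generators: {1, 2, 4, 5, 7, 8, 10, 11, 13, 14, 16, 19, 20, 22, 23, 25, 26, 28, 29, 31, 32, 35, 37, 38, 40, 41, 43, 44, 46, 47, 49, 50}
Number of generators = φ(51) = 32

Generators of ℤ_51 = {1, 2, 4, 5, 7, 8, 10, 11, 13, 14, 16, 19, 20, 22, 23, 25, 26, 28, 29, 31, 32, 35, 37, 38, 40, 41, 43, 44, 46, 47, 49, 50}


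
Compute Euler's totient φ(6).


φ(n) = count of k ∈ {1,...,n} with gcd(k,n)=1
Coprimes to 6: {1, 5}
Count: 2

φ(6) = 2


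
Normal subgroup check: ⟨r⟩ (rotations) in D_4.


H = ⟨r⟩ (rotations) in D_4
The rotation subgroup ⟨r⟩ has index 2 in D_4, so it is normal

Yes, normal subgroup


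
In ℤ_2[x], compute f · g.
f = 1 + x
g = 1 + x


Expand and collect like terms; reduce coefficients mod 2:
x^0: 1·1 = 1 ≡ 1 (mod 2)
x^1: 1·1 + 1·1 = 2 ≡ 0 (mod 2)
x^2: 1·1 = 1 ≡ 1 (mod 2)
Result: 1 + x^2

f · g = 1 + x^2


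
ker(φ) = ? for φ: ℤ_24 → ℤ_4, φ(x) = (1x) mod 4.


Kernel = preimage of identity
ker(φ) = {x ∈ ℤ_24 : 1x ≡ 0 (mod 4)}. Since 4 | 24, φ is well-defined. The kernel is the cyclic subgroup ⟨4⟩ of ℤ_24 (order 6), i.e. {0, 4, 8, 12, 16, 20}

ker(φ) = {0, 4, 8, 12, 16, 20}


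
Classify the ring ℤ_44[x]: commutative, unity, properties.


ℤ_44 has zero divisors (2·22 ≡ 0), and these lift to constant zero divisors in ℤ_44[x]; so not an integral domain
Commutative: Yes
Integral domain: No
Has unity: Yes

ℤ_44[x]: Commutative=Yes, Unity=Yes


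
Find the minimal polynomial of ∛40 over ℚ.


∛40 satisfies x³ - 40 = 0, irreducible over ℚ (no rational root; 40 is not a perfect cube)

Minimal polynomial: x³ - 40


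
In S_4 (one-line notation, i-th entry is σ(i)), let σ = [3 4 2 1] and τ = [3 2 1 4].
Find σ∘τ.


σ∘τ: apply τ first, then σ
1 →τ 3 →σ 2
2 →τ 2 →σ 4
3 →τ 1 →σ 3
4 →τ 4 →σ 1

σ∘τ = [2 4 3 1]


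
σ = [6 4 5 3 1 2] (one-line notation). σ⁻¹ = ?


To find σ⁻¹, swap domain and range:
σ(1) = 6 → σ⁻¹(6) = 1
σ(2) = 4 → σ⁻¹(4) = 2
σ(3) = 5 → σ⁻¹(5) = 3
σ(4) = 3 → σ⁻¹(3) = 4
σ(5) = 1 → σ⁻¹(1) = 5
σ(6) = 2 → σ⁻¹(2) = 6

σ⁻¹ = [5 6 4 2 3 1]


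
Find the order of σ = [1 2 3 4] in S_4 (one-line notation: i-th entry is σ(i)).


Cycle decomposition: identity (all elements fixed)
Order = 1 (identity has order 1)

ord(σ) = 1


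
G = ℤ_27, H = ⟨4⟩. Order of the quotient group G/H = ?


|⟨4⟩| = n / gcd(4, 27) = 27 / 1 = 27
H is normal (ℤ_27 is abelian).
|G/H| = |G| / |H| = 27 / 27 = 1

|G/H| = 1


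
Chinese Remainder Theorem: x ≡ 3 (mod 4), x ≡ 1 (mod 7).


m₁ = 4, m₂ = 7, gcd = 1, so CRT applies. M = m₁·m₂ = 28
Let M₁ = M/m₁ = 7, M₂ = M/m₂ = 4
Find y₁ ≡ M₁⁻¹ (mod m₁): 7⁻¹ ≡ 3 (mod 4)
Find y₂ ≡ M₂⁻¹ (mod m₂): 4⁻¹ ≡ 2 (mod 7)
x = a₁·M₁·y₁ + a₂·M₂·y₂ = 3·7·3 + 1·4·2 = 71
Reduce mod 28: x ≡ 15
Check: 15 mod 4 = 3 ✓, 15 mod 7 = 1 ✓

x ≡ 15 (mod 28)


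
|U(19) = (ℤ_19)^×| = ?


U(n) is the group of units mod n; |U(n)| = φ(n)
|U(19)| = φ(19) = 18

|U(19) = (ℤ_19)^×| = 18


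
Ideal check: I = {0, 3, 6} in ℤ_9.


Check ideal conditions for I = {0, 3, 6} in ℤ_9:
(1) I is an additive subgroup? Yes
(2) For r ∈ ℤ_9 and a ∈ I: r·a ∈ I? Yes

Yes, I is an ideal of ℤ_9


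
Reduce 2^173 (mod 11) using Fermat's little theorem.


Fermat's little theorem: if p is prime and gcd(a,p)=1, then a^(p-1) ≡ 1 (mod p)
p = 11 is prime, gcd(2,11) = 1
Reduce exponent: 173 mod 10 = 3
So 2^173 ≡ 2^3 (mod 11)
2^3 mod 11 = 8

2^173 ≡ 8 (mod 11)


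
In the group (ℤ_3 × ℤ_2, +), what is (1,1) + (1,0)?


Operation: componentwise addition mod (3, 2)
(1,1) + (1,0) = ((a₁+b₁) mod 3, (a₂+b₂) mod 2) with a = (1,1), b = (1,0)

(1,1) + (1,0) = (2,1)


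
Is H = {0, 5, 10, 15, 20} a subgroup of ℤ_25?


Subgroup test for H = {0, 5, 10, 15, 20} in (ℤ_25, +):
(1) 0 ∈ H? Yes
(2) Closure: for all a,b ∈ H, (a+b) mod 25 ∈ H? Yes
(3) Inverses: for all a ∈ H, -a mod 25 ∈ H? Yes

Yes, H is a subgroup of ℤ_25


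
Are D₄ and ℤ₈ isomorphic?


Comparing D₄ and ℤ₈:
D₄ is non-abelian, ℤ₈ is abelian

No, D₄ ≇ ℤ₈


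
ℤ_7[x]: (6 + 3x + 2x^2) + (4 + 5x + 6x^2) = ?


Add coefficients mod 7:
x^0: 6 + 4 = 3 (mod 7)
x^1: 3 + 5 = 1 (mod 7)
x^2: 2 + 6 = 1 (mod 7)
Result: 3 + x + x^2

f + g = 3 + x + x^2


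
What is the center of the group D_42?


Z(G) = {g ∈ G | gx = xg for all x ∈ G}
For even n, Z(D_n) = {e, r^(n/2)}: the 180° rotation r^21 commutes with every reflection and rotation

Z(D_42) = {e, r^21}


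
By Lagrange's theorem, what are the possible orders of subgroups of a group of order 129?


Lagrange's theorem: |H| divides |G|
|G| = 129
Divisors of 129: 1, 3, 43, 129

Possible subgroup orders: {1, 3, 43, 129}


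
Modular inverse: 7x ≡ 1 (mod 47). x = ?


Use the extended Euclidean algorithm to write 1 = 7·s + 47·t; then s mod 47 is the inverse.
Euclidean algorithm:
  7 = 0·47 + 7
  47 = 6·7 + 5
  7 = 1·5 + 2
  5 = 2·2 + 1
  2 = 2·1 + 0
gcd(7,47) = 1
Back-substitution gives: 7·(-20) + 47·(3) = 1
So 7⁻¹ ≡ -20 ≡ 27 (mod 47)
Check: 7 × 27 = 189 ≡ 1 (mod 47) ✓

7⁻¹ ≡ 27 (mod 47)


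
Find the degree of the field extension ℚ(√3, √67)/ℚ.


[ℚ(√3,√67):ℚ] = [ℚ(√3,√67):ℚ(√3)]·[ℚ(√3):ℚ] = 2·2 = 4

[ℚ(√3, √67)/ℚ] = 4


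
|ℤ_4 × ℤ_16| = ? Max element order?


|ℤ_4 × ℤ_16| = 4 × 16 = 64
Max element order = lcm(4,16) = 16
Cyclic? No (gcd=4)

|ℤ_4×ℤ_16| = 64, max element order = 16


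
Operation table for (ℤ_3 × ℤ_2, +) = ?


Elements: {(0,0), (0,1), (1,0), (1,1), (2,0), (2,1)}
Operation: componentwise addition mod (3, 2)
Entry (a, b) = ((a₁+b₁) mod 3, (a₂+b₂) mod 2)

Cayley table:
      | (0,0) | (0,1) | (1,0) | (1,1) | (2,0) | (2,1)
(0,0) | (0,0) | (0,1) | (1,0) | (1,1) | (2,0) | (2,1)
(0,1) | (0,1) | (0,0) | (1,1) | (1,0) | (2,1) | (2,0)
(1,0) | (1,0) | (1,1) | (2,0) | (2,1) | (0,0) | (0,1)
(1,1) | (1,1) | (1,0) | (2,1) | (2,0) | (0,1) | (0,0)
(2,0) | (2,0) | (2,1) | (0,0) | (0,1) | (1,0) | (1,1)
(2,1) | (2,1) | (2,0) | (0,1) | (0,0) | (1,1) | (1,0)


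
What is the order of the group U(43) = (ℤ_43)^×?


U(n) is the group of units mod n; |U(n)| = φ(n)
|U(43)| = φ(43) = 42

|U(43) = (ℤ_43)^×| = 42


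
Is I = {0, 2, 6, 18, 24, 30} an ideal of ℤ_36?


Check ideal conditions for I = {0, 2, 6, 18, 24, 30} in ℤ_36:
(1) I is an additive subgroup? No
(2) For r ∈ ℤ_36 and a ∈ I: r·a ∈ I? No  [counterexample: r=2, a=2, r·a mod 36 = 4 ∉ I]

No, I is not an ideal of ℤ_36


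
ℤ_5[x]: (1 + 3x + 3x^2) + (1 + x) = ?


Add coefficients mod 5:
x^0: 1 + 1 = 2 (mod 5)
x^1: 3 + 1 = 4 (mod 5)
x^2: 3 + 0 = 3 (mod 5)
Result: 2 + 4x + 3x^2

f + g = 2 + 4x + 3x^2


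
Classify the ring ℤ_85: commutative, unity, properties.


ℤ_85 is a commutative ring with unity 1; 85 = 5×17 is composite, so 5·17 ≡ 0 gives zero divisors (not an integral domain)
Commutative: Yes
Integral domain: No
Has unity: Yes

ℤ_85: Commutative=Yes, Unity=Yes


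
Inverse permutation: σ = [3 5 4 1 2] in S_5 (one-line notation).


To find σ⁻¹, swap domain and range:
σ(1) = 3 → σ⁻¹(3) = 1
σ(2) = 5 → σ⁻¹(5) = 2
σ(3) = 4 → σ⁻¹(4) = 3
σ(4) = 1 → σ⁻¹(1) = 4
σ(5) = 2 → σ⁻¹(2) = 5

σ⁻¹ = [4 5 1 3 2]


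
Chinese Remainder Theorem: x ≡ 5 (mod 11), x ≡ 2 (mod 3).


m₁ = 11, m₂ = 3, gcd = 1, so CRT applies. M = m₁·m₂ = 33
Let M₁ = M/m₁ = 3, M₂ = M/m₂ = 11
Find y₁ ≡ M₁⁻¹ (mod m₁): 3⁻¹ ≡ 4 (mod 11)
Find y₂ ≡ M₂⁻¹ (mod m₂): 11⁻¹ ≡ 2 (mod 3)
x = a₁·M₁·y₁ + a₂·M₂·y₂ = 5·3·4 + 2·11·2 = 104
Reduce mod 33: x ≡ 5
Check: 5 mod 11 = 5 ✓, 5 mod 3 = 2 ✓

x ≡ 5 (mod 33)


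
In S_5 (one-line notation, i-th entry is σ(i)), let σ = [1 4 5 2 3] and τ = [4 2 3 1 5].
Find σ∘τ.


σ∘τ: apply τ first, then σ
1 →τ 4 →σ 2
2 →τ 2 →σ 4
3 →τ 3 →σ 5
4 →τ 1 →σ 1
5 →τ 5 →σ 3

σ∘τ = [2 4 5 1 3]


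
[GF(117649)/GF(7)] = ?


GF(117649) = GF(7^6), so the extension degree is 6

[GF(117649)/GF(7)] = 6


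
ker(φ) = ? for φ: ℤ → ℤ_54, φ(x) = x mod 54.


Kernel = preimage of identity
ker(φ) = {x ∈ ℤ : x ≡ 0 (mod 54)} = 54ℤ = {0, ±54, ±108, ...}

ker(φ) = 54ℤ


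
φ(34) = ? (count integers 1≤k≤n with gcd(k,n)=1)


Factor n: 34 = 2 × 17
φ(n) = n · ∏(1 - 1/p) over distinct primes p | n
φ(34) = 34 · (1 - 1/2) · (1 - 1/17) = 16

φ(34) = 16


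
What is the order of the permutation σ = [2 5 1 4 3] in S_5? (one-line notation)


Cycle decomposition: (1 2 5 3)
Cycle lengths: 4
Order = lcm(4) = 4

ord(σ) = 4


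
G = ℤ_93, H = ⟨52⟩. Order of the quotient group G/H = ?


|⟨52⟩| = n / gcd(52, 93) = 93 / 1 = 93
H is normal (ℤ_93 is abelian).
|G/H| = |G| / |H| = 93 / 93 = 1

|G/H| = 1


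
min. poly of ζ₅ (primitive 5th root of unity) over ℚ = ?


ζ₅ is a root of Φ₅(x) = x⁴ + x³ + x² + x + 1, irreducible over ℚ

Minimal polynomial: x⁴ + x³ + x² + x + 1


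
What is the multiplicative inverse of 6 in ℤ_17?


Use the extended Euclidean algorithm to write 1 = 6·s + 17·t; then s mod 17 is the inverse.
Euclidean algorithm:
  6 = 0·17 + 6
  17 = 2·6 + 5
  6 = 1·5 + 1
  5 = 5·1 + 0
gcd(6,17) = 1
Back-substitution gives: 6·(3) + 17·(-1) = 1
So 6⁻¹ ≡ 3 ≡ 3 (mod 17)
Check: 6 × 3 = 18 ≡ 1 (mod 17) ✓

6⁻¹ ≡ 3 (mod 17)


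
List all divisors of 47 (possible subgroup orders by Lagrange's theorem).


Lagrange's theorem: |H| divides |G|
|G| = 47
Divisors of 47: 1, 47

Possible subgroup orders: {1, 47}


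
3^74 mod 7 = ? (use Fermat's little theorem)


Fermat's little theorem: if p is prime and gcd(a,p)=1, then a^(p-1) ≡ 1 (mod p)
p = 7 is prime, gcd(3,7) = 1
Reduce exponent: 74 mod 6 = 2
So 3^74 ≡ 3^2 (mod 7)
3^2 mod 7 = 2

3^74 ≡ 2 (mod 7)


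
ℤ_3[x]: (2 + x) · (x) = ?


Expand and collect like terms; reduce coefficients mod 3:
x^0: 2·0 = 0 ≡ 0 (mod 3)
x^1: 2·1 + 1·0 = 2 ≡ 2 (mod 3)
x^2: 1·1 = 1 ≡ 1 (mod 3)
Result: 2x + x^2

f · g = 2x + x^2


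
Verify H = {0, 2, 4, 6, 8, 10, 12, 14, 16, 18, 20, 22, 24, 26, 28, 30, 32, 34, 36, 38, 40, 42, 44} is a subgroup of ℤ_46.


Subgroup test for H = {0, 2, 4, 6, 8, 10, 12, 14, 16, 18, 20, 22, 24, 26, 28, 30, 32, 34, 36, 38, 40, 42, 44} in (ℤ_46, +):
(1) 0 ∈ H? Yes
(2) Closure: for all a,b ∈ H, (a+b) mod 46 ∈ H? Yes
(3) Inverses: for all a ∈ H, -a mod 46 ∈ H? Yes

Yes, H is a subgroup of ℤ_46


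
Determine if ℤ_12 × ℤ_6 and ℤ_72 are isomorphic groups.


Comparing ℤ_12 × ℤ_6 and ℤ_72:
gcd(12,6) = 6 ≠ 1. Max element order in ℤ_12×ℤ_6 is lcm(12,6) = 12 < 72, so it has no element of order 72

No, ℤ_12 × ℤ_6 ≇ ℤ_72


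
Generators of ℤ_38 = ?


g generates ℤ_n iff gcd(g,n) = 1
Prime factors of 38: 2, 19
Generators are g ∈ {1,...,37} not divisible by any of these primes.
Generators: {1, 3, 5, 7, 9, 11, 13, 15, 17, 21, 23, 25, 27, 29, 31, 33, 35, 37}
Number of generators = φ(38) = 18

Generators of ℤ_38 = {1, 3, 5, 7, 9, 11, 13, 15, 17, 21, 23, 25, 27, 29, 31, 33, 35, 37}


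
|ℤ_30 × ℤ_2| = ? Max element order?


|ℤ_30 × ℤ_2| = 30 × 2 = 60
Max element order = lcm(30,2) = 30
Cyclic? No (gcd=2)

|ℤ_30×ℤ_2| = 60, max element order = 30


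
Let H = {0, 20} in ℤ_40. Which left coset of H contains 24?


24 + H = {24 + h (mod 40) : h ∈ H}
24+0=24, 24+20=4
24 + H = {4, 24} = 4 + H

24 + H = {4, 24}


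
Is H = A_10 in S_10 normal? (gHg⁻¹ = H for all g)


H = A_10 in S_10
A_10 has index 2 in S_10, and every subgroup of index 2 is normal

Yes, normal subgroup


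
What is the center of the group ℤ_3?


Z(G) = {g ∈ G | gx = xg for all x ∈ G}
ℤ_3 is abelian, so Z(G) = G

Z(ℤ_3) = ℤ_3


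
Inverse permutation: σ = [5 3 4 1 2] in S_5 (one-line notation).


To find σ⁻¹, swap domain and range:
σ(1) = 5 → σ⁻¹(5) = 1
σ(2) = 3 → σ⁻¹(3) = 2
σ(3) = 4 → σ⁻¹(4) = 3
σ(4) = 1 → σ⁻¹(1) = 4
σ(5) = 2 → σ⁻¹(2) = 5

σ⁻¹ = [4 5 2 3 1]


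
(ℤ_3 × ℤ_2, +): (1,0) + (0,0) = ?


Operation: componentwise addition mod (3, 2)
(1,0) + (0,0) = ((a₁+b₁) mod 3, (a₂+b₂) mod 2) with a = (1,0), b = (0,0)

(1,0) + (0,0) = (1,0)


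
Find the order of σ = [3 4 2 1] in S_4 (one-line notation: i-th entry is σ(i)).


Cycle decomposition: (1 3 2 4)
Cycle lengths: 4
Order = lcm(4) = 4

ord(σ) = 4


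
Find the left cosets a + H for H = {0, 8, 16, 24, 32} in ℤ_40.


H = {0, 8, 16, 24, 32}, |H| = 5
Number of cosets = |G|/|H| = 40/5 = 8
0 + H = {0, 8, 16, 24, 32}
1 + H = {1, 9, 17, 25, 33}
2 + H = {2, 10, 18, 26, 34}
3 + H = {3, 11, 19, 27, 35}
4 + H = {4, 12, 20, 28, 36}
5 + H = {5, 13, 21, 29, 37}
6 + H = {6, 14, 22, 30, 38}
7 + H = {7, 15, 23, 31, 39}

Cosets: 0+H={0,8,16,24,32}; 1+H={1,9,17,25,33}; 2+H={2,10,18,26,34}; 3+H={3,11,19,27,35}; 4+H={4,12,20,28,36}; 5+H={5,13,21,29,37}; 6+H={6,14,22,30,38}; 7+H={7,15,23,31,39}


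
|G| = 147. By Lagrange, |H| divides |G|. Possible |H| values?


Lagrange's theorem: |H| divides |G|
|G| = 147
Divisors of 147: 1, 3, 7, 21, 49, 147

Possible subgroup orders: {1, 3, 7, 21, 49, 147}


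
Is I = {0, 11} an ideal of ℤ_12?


Check ideal conditions for I = {0, 11} in ℤ_12:
(1) I is an additive subgroup? No
(2) For r ∈ ℤ_12 and a ∈ I: r·a ∈ I? No  [counterexample: r=2, a=11, r·a mod 12 = 10 ∉ I]

No, I is not an ideal of ℤ_12


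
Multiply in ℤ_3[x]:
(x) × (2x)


Expand and collect like terms; reduce coefficients mod 3:
x^0: 0·0 = 0 ≡ 0 (mod 3)
x^1: 0·2 + 1·0 = 0 ≡ 0 (mod 3)
x^2: 1·2 = 2 ≡ 2 (mod 3)
Result: 2x^2

f · g = 2x^2


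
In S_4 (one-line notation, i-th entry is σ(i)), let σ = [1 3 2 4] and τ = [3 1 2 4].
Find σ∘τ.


σ∘τ: apply τ first, then σ
1 →τ 3 →σ 2
2 →τ 1 →σ 1
3 →τ 2 →σ 3
4 →τ 4 →σ 4

σ∘τ = [2 1 3 4]


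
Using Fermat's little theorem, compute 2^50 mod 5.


Fermat's little theorem: if p is prime and gcd(a,p)=1, then a^(p-1) ≡ 1 (mod p)
p = 5 is prime, gcd(2,5) = 1
Reduce exponent: 50 mod 4 = 2
So 2^50 ≡ 2^2 (mod 5)
2^2 mod 5 = 4

2^50 ≡ 4 (mod 5)


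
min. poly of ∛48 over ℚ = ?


∛48 satisfies x³ - 48 = 0, irreducible over ℚ (no rational root; 48 is not a perfect cube)

Minimal polynomial: x³ - 48


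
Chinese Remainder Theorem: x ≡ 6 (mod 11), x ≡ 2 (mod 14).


m₁ = 11, m₂ = 14, gcd = 1, so CRT applies. M = m₁·m₂ = 154
Let M₁ = M/m₁ = 14, M₂ = M/m₂ = 11
Find y₁ ≡ M₁⁻¹ (mod m₁): 14⁻¹ ≡ 4 (mod 11)
Find y₂ ≡ M₂⁻¹ (mod m₂): 11⁻¹ ≡ 9 (mod 14)
x = a₁·M₁·y₁ + a₂·M₂·y₂ = 6·14·4 + 2·11·9 = 534
Reduce mod 154: x ≡ 72
Check: 72 mod 11 = 6 ✓, 72 mod 14 = 2 ✓

x ≡ 72 (mod 154)


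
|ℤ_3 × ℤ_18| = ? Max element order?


|ℤ_3 × ℤ_18| = 3 × 18 = 54
Max element order = lcm(3,18) = 18
Cyclic? No (gcd=3)

|ℤ_3×ℤ_18| = 54, max element order = 18


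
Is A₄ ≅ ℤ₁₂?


Comparing A₄ and ℤ₁₂:
A₄ is non-abelian, ℤ₁₂ is abelian

No, A₄ ≇ ℤ₁₂


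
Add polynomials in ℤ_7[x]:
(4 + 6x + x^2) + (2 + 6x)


Add coefficients mod 7:
x^0: 4 + 2 = 6 (mod 7)
x^1: 6 + 6 = 5 (mod 7)
x^2: 1 + 0 = 1 (mod 7)
Result: 6 + 5x + x^2

f + g = 6 + 5x + x^2


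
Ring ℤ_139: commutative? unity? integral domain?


ℤ_139 is a commutative ring with unity 1; 139 is prime, so ℤ_139 is a field (hence an integral domain)
Commutative: Yes
Integral domain: Yes
Has unity: Yes

ℤ_139: Commutative=Yes, Unity=Yes


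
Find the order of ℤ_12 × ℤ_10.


|A × B| = |A| · |B|
|ℤ_12 × ℤ_10| = 12 × 10 = 120

|ℤ_12 × ℤ_10| = 120


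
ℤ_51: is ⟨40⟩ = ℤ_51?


g generates ℤ_n iff gcd(g, n) = 1
gcd(40, 51) = 1
Since gcd = 1, 40 is a generator.

Yes, 40 generates ℤ_51


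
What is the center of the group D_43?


Z(G) = {g ∈ G | gx = xg for all x ∈ G}
For odd n, Z(D_n) = {e}: no nontrivial rotation commutes with all reflections

Z(D_43) = {e}


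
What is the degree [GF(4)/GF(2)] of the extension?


GF(4) = GF(2^2), so the extension degree is 2

[GF(4)/GF(2)] = 2


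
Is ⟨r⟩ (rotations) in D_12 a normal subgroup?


H = ⟨r⟩ (rotations) in D_12
The rotation subgroup ⟨r⟩ has index 2 in D_12, so it is normal

Yes, normal subgroup


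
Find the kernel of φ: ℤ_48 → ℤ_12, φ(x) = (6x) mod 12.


Kernel = preimage of identity
ker(φ) = {x ∈ ℤ_48 : 6x ≡ 0 (mod 12)}. Since 12 | 48, φ is well-defined. The kernel is the cyclic subgroup ⟨2⟩ of ℤ_48 (order 24), i.e. {0, 2, 4, 6, 8, 10, 12, 14, 16, 18, 20, 22, 24, 26, 28, 30, 32, 34, 36, 38, 40, 42, 44, 46}

ker(φ) = {0, 2, 4, 6, 8, 10, 12, 14, 16, 18, 20, 22, 24, 26, 28, 30, 32, 34, 36, 38, 40, 42, 44, 46}


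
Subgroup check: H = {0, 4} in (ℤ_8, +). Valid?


Subgroup test for H = {0, 4} in (ℤ_8, +):
(1) 0 ∈ H? Yes
(2) Closure: for all a,b ∈ H, (a+b) mod 8 ∈ H? Yes
(3) Inverses: for all a ∈ H, -a mod 8 ∈ H? Yes

Yes, H is a subgroup of ℤ_8


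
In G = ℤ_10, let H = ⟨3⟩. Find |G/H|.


|⟨3⟩| = n / gcd(3, 10) = 10 / 1 = 10
H is normal (ℤ_10 is abelian).
|G/H| = |G| / |H| = 10 / 10 = 1

|G/H| = 1


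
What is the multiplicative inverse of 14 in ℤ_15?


Use the extended Euclidean algorithm to write 1 = 14·s + 15·t; then s mod 15 is the inverse.
Euclidean algorithm:
  14 = 0·15 + 14
  15 = 1·14 + 1
  14 = 14·1 + 0
gcd(14,15) = 1
Back-substitution gives: 14·(-1) + 15·(1) = 1
So 14⁻¹ ≡ -1 ≡ 14 (mod 15)
Check: 14 × 14 = 196 ≡ 1 (mod 15) ✓

14⁻¹ ≡ 14 (mod 15)


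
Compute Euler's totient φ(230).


Factor n: 230 = 2 × 5 × 23
φ(n) = n · ∏(1 - 1/p) over distinct primes p | n
φ(230) = 230 · (1 - 1/2) · (1 - 1/5) · (1 - 1/23) = 88

φ(230) = 88


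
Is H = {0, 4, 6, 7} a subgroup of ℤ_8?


Subgroup test for H = {0, 4, 6, 7} in (ℤ_8, +):
(1) 0 ∈ H? Yes
(2) Closure: for all a,b ∈ H, (a+b) mod 8 ∈ H? No  [counterexample: 4 + 6 = 2 ∉ H]
(3) Inverses: for all a ∈ H, -a mod 8 ∈ H? No

No, H is not a subgroup of ℤ_8


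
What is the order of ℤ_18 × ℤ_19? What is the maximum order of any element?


|ℤ_18 × ℤ_19| = 18 × 19 = 342
Max element order = lcm(18,19) = 342
Cyclic? Yes (gcd=1)

|ℤ_18×ℤ_19| = 342, max element order = 342


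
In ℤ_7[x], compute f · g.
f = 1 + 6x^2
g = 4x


Expand and collect like terms; reduce coefficients mod 7:
x^0: 1·0 = 0 ≡ 0 (mod 7)
x^1: 1·4 + 0·0 = 4 ≡ 4 (mod 7)
x^2: 0·4 + 6·0 = 0 ≡ 0 (mod 7)
x^3: 6·4 = 24 ≡ 3 (mod 7)
Result: 4x + 3x^3

f · g = 4x + 3x^3


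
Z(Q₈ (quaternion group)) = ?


Z(G) = {g ∈ G | gx = xg for all x ∈ G}
In Q₈ = {±1, ±i, ±j, ±k}, only ±1 commute with every element

Z(Q₈ (quaternion group)) = {1, -1}


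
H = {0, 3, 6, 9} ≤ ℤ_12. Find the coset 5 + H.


5 + H = {5 + h (mod 12) : h ∈ H}
5+0=5, 5+3=8, 5+6=11, 5+9=2
5 + H = {2, 5, 8, 11} = 2 + H

5 + H = {2, 5, 8, 11}


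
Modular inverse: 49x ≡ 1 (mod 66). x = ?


Use the extended Euclidean algorithm to write 1 = 49·s + 66·t; then s mod 66 is the inverse.
Euclidean algorithm:
  49 = 0·66 + 49
  66 = 1·49 + 17
  49 = 2·17 + 15
  17 = 1·15 + 2
  15 = 7·2 + 1
  2 = 2·1 + 0
gcd(49,66) = 1
Back-substitution gives: 49·(31) + 66·(-23) = 1
So 49⁻¹ ≡ 31 ≡ 31 (mod 66)
Check: 49 × 31 = 1519 ≡ 1 (mod 66) ✓

49⁻¹ ≡ 31 (mod 66)


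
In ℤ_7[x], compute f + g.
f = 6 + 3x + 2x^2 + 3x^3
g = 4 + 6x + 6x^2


Add coefficients mod 7:
x^0: 6 + 4 = 3 (mod 7)
x^1: 3 + 6 = 2 (mod 7)
x^2: 2 + 6 = 1 (mod 7)
x^3: 3 + 0 = 3 (mod 7)
Result: 3 + 2x + x^2 + 3x^3

f + g = 3 + 2x + x^2 + 3x^3


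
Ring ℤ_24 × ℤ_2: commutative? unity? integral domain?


Direct product ring; commutative with unity (1,1); but (1,0)·(0,1) = (0,0) gives zero divisors, so not an integral domain
Commutative: Yes
Integral domain: No
Has unity: Yes

ℤ_24 × ℤ_2: Commutative=Yes, Unity=Yes


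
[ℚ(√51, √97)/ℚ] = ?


[ℚ(√51,√97):ℚ] = [ℚ(√51,√97):ℚ(√51)]·[ℚ(√51):ℚ] = 2·2 = 4

[ℚ(√51, √97)/ℚ] = 4


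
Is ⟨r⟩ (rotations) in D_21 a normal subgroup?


H = ⟨r⟩ (rotations) in D_21
The rotation subgroup ⟨r⟩ has index 2 in D_21, so it is normal

Yes, normal subgroup


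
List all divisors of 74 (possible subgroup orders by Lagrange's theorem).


Lagrange's theorem: |H| divides |G|
|G| = 74
Divisors of 74: 1, 2, 37, 74

Possible subgroup orders: {1, 2, 37, 74}


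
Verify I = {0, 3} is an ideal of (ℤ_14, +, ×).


Check ideal conditions for I = {0, 3} in ℤ_14:
(1) I is an additive subgroup? No
(2) For r ∈ ℤ_14 and a ∈ I: r·a ∈ I? No  [counterexample: r=2, a=3, r·a mod 14 = 6 ∉ I]

No, I is not an ideal of ℤ_14


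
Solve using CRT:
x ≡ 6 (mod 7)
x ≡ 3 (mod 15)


m₁ = 7, m₂ = 15, gcd = 1, so CRT applies. M = m₁·m₂ = 105
Let M₁ = M/m₁ = 15, M₂ = M/m₂ = 7
Find y₁ ≡ M₁⁻¹ (mod m₁): 15⁻¹ ≡ 1 (mod 7)
Find y₂ ≡ M₂⁻¹ (mod m₂): 7⁻¹ ≡ 13 (mod 15)
x = a₁·M₁·y₁ + a₂·M₂·y₂ = 6·15·1 + 3·7·13 = 363
Reduce mod 105: x ≡ 48
Check: 48 mod 7 = 6 ✓, 48 mod 15 = 3 ✓

x ≡ 48 (mod 105)


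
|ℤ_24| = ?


ℤ_n has n elements.

|ℤ_24| = 24


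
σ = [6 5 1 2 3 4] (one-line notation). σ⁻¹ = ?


To find σ⁻¹, swap domain and range:
σ(1) = 6 → σ⁻¹(6) = 1
σ(2) = 5 → σ⁻¹(5) = 2
σ(3) = 1 → σ⁻¹(1) = 3
σ(4) = 2 → σ⁻¹(2) = 4
σ(5) = 3 → σ⁻¹(3) = 5
σ(6) = 4 → σ⁻¹(4) = 6

σ⁻¹ = [3 4 5 6 2 1]


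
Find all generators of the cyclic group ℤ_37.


g generates ℤ_n iff gcd(g,n) = 1
Prime factors of 37: 37
Generators are g ∈ {1,...,36} not divisible by any of these primes.
Generators: {1, 2, 3, 4, 5, 6, 7, 8, 9, 10, 11, 12, 13, 14, 15, 16, 17, 18, 19, 20, 21, 22, 23, 24, 25, 26, 27, 28, 29, 30, 31, 32, 33, 34, 35, 36}
Number of generators = φ(37) = 36

Generators of ℤ_37 = {1, 2, 3, 4, 5, 6, 7, 8, 9, 10, 11, 12, 13, 14, 15, 16, 17, 18, 19, 20, 21, 22, 23, 24, 25, 26, 27, 28, 29, 30, 31, 32, 33, 34, 35, 36}


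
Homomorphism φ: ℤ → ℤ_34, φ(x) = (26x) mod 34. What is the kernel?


Kernel = preimage of identity
ker(φ) = {x ∈ ℤ : 26x ≡ 0 (mod 34)}. gcd(26,34) = 2, so 26x ≡ 0 (mod 34) ⟺ x ≡ 0 (mod 34/2 = 17). Hence ker(φ) = 17ℤ

ker(φ) = 17ℤ


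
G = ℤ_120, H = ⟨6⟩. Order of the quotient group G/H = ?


|⟨6⟩| = n / gcd(6, 120) = 120 / 6 = 20
H is normal (ℤ_120 is abelian).
|G/H| = |G| / |H| = 120 / 20 = 6

|G/H| = 6


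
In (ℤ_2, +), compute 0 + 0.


Operation: addition mod 2
0 + 0 = (a + b) mod 2 with a = 0, b = 0

0 + 0 = 0


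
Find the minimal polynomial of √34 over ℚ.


√34 satisfies x² - 34 = 0, irreducible over ℚ since 34 is squarefree

Minimal polynomial: x² - 34


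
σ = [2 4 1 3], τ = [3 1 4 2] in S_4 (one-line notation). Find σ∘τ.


σ∘τ: apply τ first, then σ
1 →τ 3 →σ 1
2 →τ 1 →σ 2
3 →τ 4 →σ 3
4 →τ 2 →σ 4

σ∘τ = [1 2 3 4]


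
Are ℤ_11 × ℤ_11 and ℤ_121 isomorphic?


Comparing ℤ_11 × ℤ_11 and ℤ_121:
gcd(11,11) = 11 ≠ 1. Max element order in ℤ_11×ℤ_11 is lcm(11,11) = 11 < 121, so it has no element of order 121

No, ℤ_11 × ℤ_11 ≇ ℤ_121


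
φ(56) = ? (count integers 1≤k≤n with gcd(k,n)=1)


Factor n: 56 = 2^3 × 7
φ(n) = n · ∏(1 - 1/p) over distinct primes p | n
φ(56) = 56 · (1 - 1/2) · (1 - 1/7) = 24

φ(56) = 24


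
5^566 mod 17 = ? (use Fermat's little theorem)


Fermat's little theorem: if p is prime and gcd(a,p)=1, then a^(p-1) ≡ 1 (mod p)
p = 17 is prime, gcd(5,17) = 1
Reduce exponent: 566 mod 16 = 6
So 5^566 ≡ 5^6 (mod 17)
5^6 mod 17 = 2

5^566 ≡ 2 (mod 17)


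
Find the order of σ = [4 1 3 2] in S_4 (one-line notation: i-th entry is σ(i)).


Cycle decomposition: (1 4 2)
Cycle lengths: 3
Order = lcm(3) = 3

ord(σ) = 3


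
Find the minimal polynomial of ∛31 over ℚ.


∛31 satisfies x³ - 31 = 0, irreducible over ℚ (no rational root; 31 is not a perfect cube)

Minimal polynomial: x³ - 31
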